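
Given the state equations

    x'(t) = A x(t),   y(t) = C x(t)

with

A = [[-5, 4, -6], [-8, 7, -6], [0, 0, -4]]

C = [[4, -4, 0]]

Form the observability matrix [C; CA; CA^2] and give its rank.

1

CA = [[12, -12, 0]]
CA^2 = [[36, -36, 0]]
Observability matrix O = [C; CA; CA^2] = [[4, -4, 0], [12, -12, 0], [36, -36, 0]]
Every row of O is a scalar multiple of row 1 = [4, -4, 0] (multipliers 1, 3, 9), so the rows span a one-dimensional space.
O ≠ 0, hence rank(O) = 1.
rank(O) = 1 < n = 3, so the pair (A, C) is not completely observable.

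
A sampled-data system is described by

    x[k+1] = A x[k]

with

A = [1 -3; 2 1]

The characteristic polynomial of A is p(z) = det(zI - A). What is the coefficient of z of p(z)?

-2

For a 2×2 matrix, det(zI - A) = z^2 - (tr A)z + det A.
tr A = 2, det A = 7.
So p(z) = z^2 - 2z + 7.
The coefficient of z is -2.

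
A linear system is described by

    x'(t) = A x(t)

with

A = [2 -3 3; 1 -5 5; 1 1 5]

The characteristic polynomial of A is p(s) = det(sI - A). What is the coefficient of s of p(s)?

Expand det(sI - A) for the 3×3 matrix.
p(s) = s^3 - 2s^2 - 30s + 42.
(Check: constant term = det(-A) = (-1)^3 det A = 42; coefficient of s^2 = -tr A = -2.)
The coefficient of s is -30.

-30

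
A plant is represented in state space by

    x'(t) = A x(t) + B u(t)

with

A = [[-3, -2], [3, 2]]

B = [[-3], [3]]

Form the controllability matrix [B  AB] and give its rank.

AB = [[3], [-3]]
Controllability matrix C = [B  AB] = [[-3, 3], [3, -3]]
Every column of C is a scalar multiple of column 1 = [-3, 3] (multipliers 1, -1), so the columns span a one-dimensional space.
C ≠ 0, hence rank(C) = 1.
rank(C) = 1 < n = 2, so the pair (A, B) is not completely controllable.

1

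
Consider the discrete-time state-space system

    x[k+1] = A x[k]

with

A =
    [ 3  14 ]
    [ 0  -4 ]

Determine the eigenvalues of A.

det(zI - A) = z^2 - (tr A)z + det A, with tr A = 3 + (-4) = -1 and det A = 3·(-4) - 14·0 = -12 - 0 = -12.
So p(z) = det(zI - A) = z^2 + z - 12.
Factor z^2 + z - 12: two numbers with sum -1 and product -12 are 3 and -4, so z^2 + z - 12 = (z - 3)(z + 4).
Hence p(z) = (z - 3) (z + 4), with roots -4, 3.

-4, 3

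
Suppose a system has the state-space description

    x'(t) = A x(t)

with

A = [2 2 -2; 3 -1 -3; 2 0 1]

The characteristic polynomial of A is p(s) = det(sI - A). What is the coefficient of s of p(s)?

-3

Expand det(sI - A) for the 3×3 matrix.
p(s) = s^3 - 2s^2 - 3s + 24.
(Check: constant term = det(-A) = (-1)^3 det A = 24; coefficient of s^2 = -tr A = -2.)
The coefficient of s is -3.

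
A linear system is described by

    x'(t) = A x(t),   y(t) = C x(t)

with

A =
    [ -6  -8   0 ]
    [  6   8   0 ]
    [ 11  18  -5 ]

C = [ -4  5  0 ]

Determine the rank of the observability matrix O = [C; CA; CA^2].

CA = [[54, 72, 0]]
CA^2 = [[108, 144, 0]]
Observability matrix O = [C; CA; CA^2] = [[-4, 5, 0], [54, 72, 0], [108, 144, 0]]
Column 3 of O is identically zero, so rank(O) ≤ 2.
The 2×2 minor from rows 1, 2, columns 1, 2 is (-4)·72 - 5·54 = -288 - 270 = -558 ≠ 0, so rank(O) = 2.
rank(O) = 2 < n = 3, so the pair (A, C) is not completely observable.

2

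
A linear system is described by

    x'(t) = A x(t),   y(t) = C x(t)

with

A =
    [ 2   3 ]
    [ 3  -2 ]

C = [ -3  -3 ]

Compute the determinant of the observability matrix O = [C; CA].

CA = [[-15, -3]]
Observability matrix O = [C; CA] = [[-3, -3], [-15, -3]]
det(O) = (-3)·(-3) - (-3)·(-15) = 9 - 45 = -36
Since det(O) ≠ 0, rank(O) = 2 and the system is completely observable.

-36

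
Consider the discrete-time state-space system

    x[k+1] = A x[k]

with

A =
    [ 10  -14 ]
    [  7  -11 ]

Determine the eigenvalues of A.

-4, 3

det(zI - A) = z^2 - (tr A)z + det A, with tr A = 10 + (-11) = -1 and det A = 10·(-11) - (-14)·7 = -110 - (-98) = -12.
So p(z) = det(zI - A) = z^2 + z - 12.
Factor z^2 + z - 12: two numbers with sum -1 and product -12 are 3 and -4, so z^2 + z - 12 = (z - 3)(z + 4).
Hence p(z) = (z - 3) (z + 4), with roots -4, 3.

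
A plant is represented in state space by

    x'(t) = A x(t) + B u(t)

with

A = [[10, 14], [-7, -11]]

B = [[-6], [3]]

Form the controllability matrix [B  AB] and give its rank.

AB = [[-18], [9]]
Controllability matrix C = [B  AB] = [[-6, -18], [3, 9]]
Every column of C is a scalar multiple of column 1 = [-6, 3] (multipliers 1, 3), so the columns span a one-dimensional space.
C ≠ 0, hence rank(C) = 1.
rank(C) = 1 < n = 2, so the pair (A, B) is not completely controllable.

1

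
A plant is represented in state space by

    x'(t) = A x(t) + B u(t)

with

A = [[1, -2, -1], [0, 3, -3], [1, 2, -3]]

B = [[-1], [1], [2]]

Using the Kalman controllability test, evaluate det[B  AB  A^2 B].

-52

AB = [[-5], [-3], [-5]]
A^2B = [[6], [6], [4]]
Controllability matrix C = [B  AB  A^2B] = [[-1, -5, 6], [1, -3, 6], [2, -5, 4]]
Expanding along the first row, det(C) = (-1)·((-3)·4 - 6·(-5)) - (-5)·(1·4 - 6·2) + 6·(1·(-5) - (-3)·2) = (-1)·18 - (-5)·(-8) + 6·1 = -52
Since det(C) ≠ 0, rank(C) = 3 and the system is completely controllable.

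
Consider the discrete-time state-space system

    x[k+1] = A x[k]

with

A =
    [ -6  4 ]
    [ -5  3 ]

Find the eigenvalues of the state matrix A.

det(zI - A) = z^2 - (tr A)z + det A, with tr A = (-6) + 3 = -3 and det A = (-6)·3 - 4·(-5) = -18 - (-20) = 2.
So p(z) = det(zI - A) = z^2 + 3z + 2.
Factor z^2 + 3z + 2: two numbers with sum -3 and product 2 are -1 and -2, so z^2 + 3z + 2 = (z + 1)(z + 2).
Hence p(z) = (z + 1) (z + 2), with roots -2, -1.

-2, -1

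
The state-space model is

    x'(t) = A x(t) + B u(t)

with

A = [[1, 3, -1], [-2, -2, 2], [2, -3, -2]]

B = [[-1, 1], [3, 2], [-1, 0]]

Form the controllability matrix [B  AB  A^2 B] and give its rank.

AB = [[9, 7], [-6, -6], [-9, -4]]
A^2B = [[0, -7], [-24, -10], [54, 40]]
Controllability matrix C = [B  AB  A^2B] = [[-1, 1, 9, 7, 0, -7], [3, 2, -6, -6, -24, -10], [-1, 0, -9, -4, 54, 40]]
Take the 3×3 submatrix of C formed by columns 1, 2, 3: [[-1, 1, 9], [3, 2, -6], [-1, 0, -9]]. Its determinant is (-1)·(2·(-9) - (-6)·0) - 1·(3·(-9) - (-6)·(-1)) + 9·(3·0 - 2·(-1)) = (-1)·(-18) - 1·(-33) + 9·2 = 69 ≠ 0.
So rank(C) ≥ 3; since C has 3 rows, rank(C) = 3.
rank(C) = 3 = n, so the pair (A, B) is completely controllable.

3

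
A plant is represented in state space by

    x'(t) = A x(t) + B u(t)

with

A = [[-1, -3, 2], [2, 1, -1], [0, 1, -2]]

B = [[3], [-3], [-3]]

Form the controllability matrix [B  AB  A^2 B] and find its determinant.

-135

AB = [[0], [6], [3]]
A^2B = [[-12], [3], [0]]
Controllability matrix C = [B  AB  A^2B] = [[3, 0, -12], [-3, 6, 3], [-3, 3, 0]]
Expanding along the first row, det(C) = 3·(6·0 - 3·3) - 0·((-3)·0 - 3·(-3)) + (-12)·((-3)·3 - 6·(-3)) = 3·(-9) - 0·9 + (-12)·9 = -135
Since det(C) ≠ 0, rank(C) = 3 and the system is completely controllable.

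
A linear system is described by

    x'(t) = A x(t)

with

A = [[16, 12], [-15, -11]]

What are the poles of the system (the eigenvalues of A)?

1, 4

det(sI - A) = s^2 - (tr A)s + det A, with tr A = 16 + (-11) = 5 and det A = 16·(-11) - 12·(-15) = -176 - (-180) = 4.
So p(s) = det(sI - A) = s^2 - 5s + 4.
Factor s^2 - 5s + 4: two numbers with sum 5 and product 4 are 4 and 1, so s^2 - 5s + 4 = (s - 4)(s - 1).
Hence p(s) = (s - 4) (s - 1), with roots 1, 4.
At least one eigenvalue has non-negative real part, so the system is not asymptotically stable.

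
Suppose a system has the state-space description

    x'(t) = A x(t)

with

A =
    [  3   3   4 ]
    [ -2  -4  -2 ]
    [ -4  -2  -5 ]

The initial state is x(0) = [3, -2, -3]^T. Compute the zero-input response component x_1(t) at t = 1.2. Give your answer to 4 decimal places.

-0.0651

det(sI - A) = s^3 - (tr A)s^2 + (M11 + M22 + M33)s - det A, where Mii is the 2×2 principal minor of A obtained by deleting row i and column i.
tr A = 3 + (-4) + (-5) = -6; M11 = (-4)·(-5) - (-2)·(-2) = 20 - 4 = 16; M22 = 3·(-5) - 4·(-4) = -15 - (-16) = 1; M33 = 3·(-4) - 3·(-2) = -12 - (-6) = -6; sum of minors = 11.
det A = 3·((-4)·(-5) - (-2)·(-2)) - 3·((-2)·(-5) - (-2)·(-4)) + 4·((-2)·(-2) - (-4)·(-4)) = 3·16 - 3·2 + 4·(-12) = -6.
So p(s) = det(sI - A) = s^3 + 6s^2 + 11s + 6.
Rational-root test: any integer root divides 6. Testing small divisors, s = -1 works: p(-1) = -1 + 6 + (-11) + 6 = 0, so (s + 1) is a factor.
Dividing, p(s) = (s + 1)(s^2 + 5s + 6).
Factor s^2 + 5s + 6: two numbers with sum -5 and product 6 are -2 and -3, so s^2 + 5s + 6 = (s + 2)(s + 3).
Hence p(s) = (s + 1) (s + 2) (s + 3), with roots -3, -2, -1.
The eigenvalues -3, -2, -1 are distinct and real, so A is diagonalisable and x(t) = e^{At} x(0) = V diag(e^{λ_i t}) V^{-1} x(0), where the columns of V are the eigenvectors.
λ = -3: A - (-3)I = [[6, 3, 4], [-2, -1, -2], [-4, -2, -2]]. v must be orthogonal to every row; (row 1) × (row 2) = [-2, 4, 0], so take v_1 = [1, -2, 0]^T.
λ = -2: A - (-2)I = [[5, 3, 4], [-2, -2, -2], [-4, -2, -3]]. v must be orthogonal to every row; (row 1) × (row 2) = [2, 2, -4], so take v_2 = [-1, -1, 2]^T.
λ = -1: A - (-1)I = [[4, 3, 4], [-2, -3, -2], [-4, -2, -4]]. v must be orthogonal to every row; (row 1) × (row 2) = [6, 0, -6], so take v_3 = [1, 0, -1]^T.
V = [v_1 v_2 v_3] = [[1, -1, 1], [-2, -1, 0], [0, 2, -1]] has det V = -1, so V^{-1} = adj(V)/det V = [[-1, -1, -1], [2, 1, 2], [4, 2, 3]].
Modal coordinates z(0) = V^{-1} x(0): (-1)·3 + (-1)·(-2) + (-1)·(-3) = 2; 2·3 + 1·(-2) + 2·(-3) = -2; 4·3 + 2·(-2) + 3·(-3) = -1; so z(0) = [2, -2, -1]^T.
x_1(t) = Σ_i (v_i)_1 · z_i(0) · e^{λ_i t} (row 1 of V times the modal terms).
x_1(1.2) = 1·2·e^{-3·1.2} + (-1)·(-2)·e^{-2·1.2} + 1·(-1)·e^{-1·1.2} = 2·0.027324 + 2·0.090718 + (-1)·0.301194 = -0.0651.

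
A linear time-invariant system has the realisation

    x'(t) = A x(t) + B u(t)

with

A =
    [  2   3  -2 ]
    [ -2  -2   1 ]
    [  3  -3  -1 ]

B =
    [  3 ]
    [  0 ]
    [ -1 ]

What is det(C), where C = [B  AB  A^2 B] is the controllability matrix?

-864

AB = [[8], [-7], [10]]
A^2B = [[-25], [8], [35]]
Controllability matrix C = [B  AB  A^2B] = [[3, 8, -25], [0, -7, 8], [-1, 10, 35]]
Expanding along the first row, det(C) = 3·((-7)·35 - 8·10) - 8·(0·35 - 8·(-1)) + (-25)·(0·10 - (-7)·(-1)) = 3·(-325) - 8·8 + (-25)·(-7) = -864
Since det(C) ≠ 0, rank(C) = 3 and the system is completely controllable.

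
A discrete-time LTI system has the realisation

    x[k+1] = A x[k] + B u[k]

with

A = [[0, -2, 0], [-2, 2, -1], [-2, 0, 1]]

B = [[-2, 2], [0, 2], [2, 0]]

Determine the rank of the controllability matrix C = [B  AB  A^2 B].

3

AB = [[0, -4], [2, 0], [6, -4]]
A^2B = [[-4, 0], [-2, 12], [6, 4]]
Controllability matrix C = [B  AB  A^2B] = [[-2, 2, 0, -4, -4, 0], [0, 2, 2, 0, -2, 12], [2, 0, 6, -4, 6, 4]]
Take the 3×3 submatrix of C formed by columns 1, 2, 3: [[-2, 2, 0], [0, 2, 2], [2, 0, 6]]. Its determinant is (-2)·(2·6 - 2·0) - 2·(0·6 - 2·2) + 0·(0·0 - 2·2) = (-2)·12 - 2·(-4) + 0·(-4) = -16 ≠ 0.
So rank(C) ≥ 3; since C has 3 rows, rank(C) = 3.
rank(C) = 3 = n, so the pair (A, B) is completely controllable.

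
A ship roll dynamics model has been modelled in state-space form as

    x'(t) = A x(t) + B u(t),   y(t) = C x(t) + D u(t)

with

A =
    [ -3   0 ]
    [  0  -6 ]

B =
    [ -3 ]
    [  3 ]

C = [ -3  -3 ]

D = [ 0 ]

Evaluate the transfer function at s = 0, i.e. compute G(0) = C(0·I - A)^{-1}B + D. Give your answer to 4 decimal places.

G(0) = C(-A)^{-1}B + D = -C A^{-1} B + D.
det A = 18, so A^{-1} = (1/18)·adj(A) = [[-1/3, 0], [0, -1/6]]
A^{-1} B = [1, -1/2]^T
C A^{-1} B = -3/2
G(0) = D - C A^{-1} B = 0 - (-3/2) = 3/2 ≈ 1.5000

1.5000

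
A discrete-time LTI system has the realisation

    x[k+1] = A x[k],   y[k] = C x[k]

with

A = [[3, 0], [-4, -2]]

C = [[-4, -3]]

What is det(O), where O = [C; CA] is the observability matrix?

CA = [[0, 6]]
Observability matrix O = [C; CA] = [[-4, -3], [0, 6]]
det(O) = (-4)·6 - (-3)·0 = -24 - 0 = -24
Since det(O) ≠ 0, rank(O) = 2 and the system is completely observable.

-24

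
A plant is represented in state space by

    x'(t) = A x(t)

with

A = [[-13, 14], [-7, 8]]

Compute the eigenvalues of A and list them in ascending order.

det(sI - A) = s^2 - (tr A)s + det A, with tr A = (-13) + 8 = -5 and det A = (-13)·8 - 14·(-7) = -104 - (-98) = -6.
So p(s) = det(sI - A) = s^2 + 5s - 6.
Factor s^2 + 5s - 6: two numbers with sum -5 and product -6 are 1 and -6, so s^2 + 5s - 6 = (s - 1)(s + 6).
Hence p(s) = (s - 1) (s + 6), with roots -6, 1.
At least one eigenvalue has non-negative real part, so the system is not asymptotically stable.

-6, 1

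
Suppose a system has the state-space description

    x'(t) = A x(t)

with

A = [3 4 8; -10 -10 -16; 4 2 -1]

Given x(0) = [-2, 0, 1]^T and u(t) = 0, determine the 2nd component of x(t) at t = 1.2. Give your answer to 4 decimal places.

5.1874

det(sI - A) = s^3 - (tr A)s^2 + (M11 + M22 + M33)s - det A, where Mii is the 2×2 principal minor of A obtained by deleting row i and column i.
tr A = 3 + (-10) + (-1) = -8; M11 = (-10)·(-1) - (-16)·2 = 10 - (-32) = 42; M22 = 3·(-1) - 8·4 = -3 - 32 = -35; M33 = 3·(-10) - 4·(-10) = -30 - (-40) = 10; sum of minors = 17.
det A = 3·((-10)·(-1) - (-16)·2) - 4·((-10)·(-1) - (-16)·4) + 8·((-10)·2 - (-10)·4) = 3·42 - 4·74 + 8·20 = -10.
So p(s) = det(sI - A) = s^3 + 8s^2 + 17s + 10.
Rational-root test: any integer root divides 10. Testing small divisors, s = -1 works: p(-1) = -1 + 8 + (-17) + 10 = 0, so (s + 1) is a factor.
Dividing, p(s) = (s + 1)(s^2 + 7s + 10).
Factor s^2 + 7s + 10: two numbers with sum -7 and product 10 are -2 and -5, so s^2 + 7s + 10 = (s + 2)(s + 5).
Hence p(s) = (s + 1) (s + 2) (s + 5), with roots -5, -2, -1.
The eigenvalues -5, -2, -1 are distinct and real, so A is diagonalisable and x(t) = e^{At} x(0) = V diag(e^{λ_i t}) V^{-1} x(0), where the columns of V are the eigenvectors.
λ = -5: A - (-5)I = [[8, 4, 8], [-10, -5, -16], [4, 2, 4]]. v must be orthogonal to every row; (row 1) × (row 2) = [-24, 48, 0], so take v_1 = [1, -2, 0]^T.
λ = -2: A - (-2)I = [[5, 4, 8], [-10, -8, -16], [4, 2, 1]]. v must be orthogonal to every row; (row 1) × (row 3) = [-12, 27, -6], so take v_2 = [-4, 9, -2]^T.
λ = -1: A - (-1)I = [[4, 4, 8], [-10, -9, -16], [4, 2, 0]]. v must be orthogonal to every row; (row 1) × (row 2) = [8, -16, 4], so take v_3 = [2, -4, 1]^T.
V = [v_1 v_2 v_3] = [[1, -4, 2], [-2, 9, -4], [0, -2, 1]] has det V = 1, so V^{-1} = adj(V)/det V = [[1, 0, -2], [2, 1, 0], [4, 2, 1]].
Modal coordinates z(0) = V^{-1} x(0): 1·(-2) + 0·0 + (-2)·1 = -4; 2·(-2) + 1·0 + 0·1 = -4; 4·(-2) + 2·0 + 1·1 = -7; so z(0) = [-4, -4, -7]^T.
x_2(t) = Σ_i (v_i)_2 · z_i(0) · e^{λ_i t} (row 2 of V times the modal terms).
x_2(1.2) = (-2)·(-4)·e^{-5·1.2} + 9·(-4)·e^{-2·1.2} + (-4)·(-7)·e^{-1·1.2} = 8·0.002479 + (-36)·0.090718 + 28·0.301194 = 5.1874.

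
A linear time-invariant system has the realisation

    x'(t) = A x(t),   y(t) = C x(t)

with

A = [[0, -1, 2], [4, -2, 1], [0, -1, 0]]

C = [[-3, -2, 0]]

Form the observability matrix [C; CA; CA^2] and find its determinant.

733

CA = [[-8, 7, -8]]
CA^2 = [[28, 2, -9]]
Observability matrix O = [C; CA; CA^2] = [[-3, -2, 0], [-8, 7, -8], [28, 2, -9]]
Expanding along the first row, det(O) = (-3)·(7·(-9) - (-8)·2) - (-2)·((-8)·(-9) - (-8)·28) + 0·((-8)·2 - 7·28) = (-3)·(-47) - (-2)·296 + 0·(-212) = 733
Since det(O) ≠ 0, rank(O) = 3 and the system is completely observable.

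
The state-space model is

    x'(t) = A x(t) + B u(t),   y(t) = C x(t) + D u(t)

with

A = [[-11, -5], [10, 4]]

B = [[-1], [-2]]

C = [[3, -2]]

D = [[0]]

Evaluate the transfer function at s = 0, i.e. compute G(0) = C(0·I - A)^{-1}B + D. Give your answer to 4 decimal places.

17.6667

G(0) = C(-A)^{-1}B + D = -C A^{-1} B + D.
det A = 6, so A^{-1} = (1/6)·adj(A) = [[2/3, 5/6], [-5/3, -11/6]]
A^{-1} B = [-7/3, 16/3]^T
C A^{-1} B = -53/3
G(0) = D - C A^{-1} B = 0 - (-53/3) = 53/3 ≈ 17.6667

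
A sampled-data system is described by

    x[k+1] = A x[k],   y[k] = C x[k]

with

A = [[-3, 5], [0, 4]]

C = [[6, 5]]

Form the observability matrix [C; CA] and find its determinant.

390

CA = [[-18, 50]]
Observability matrix O = [C; CA] = [[6, 5], [-18, 50]]
det(O) = 6·50 - 5·(-18) = 300 - (-90) = 390
Since det(O) ≠ 0, rank(O) = 2 and the system is completely observable.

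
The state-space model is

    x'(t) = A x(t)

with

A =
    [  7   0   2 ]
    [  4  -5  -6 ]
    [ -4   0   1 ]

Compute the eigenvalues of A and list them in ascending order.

-5, 3, 5

det(sI - A) = s^3 - (tr A)s^2 + (M11 + M22 + M33)s - det A, where Mii is the 2×2 principal minor of A obtained by deleting row i and column i.
tr A = 7 + (-5) + 1 = 3; M11 = (-5)·1 - (-6)·0 = -5 - 0 = -5; M22 = 7·1 - 2·(-4) = 7 - (-8) = 15; M33 = 7·(-5) - 0·4 = -35 - 0 = -35; sum of minors = -25.
det A = 7·((-5)·1 - (-6)·0) - 0·(4·1 - (-6)·(-4)) + 2·(4·0 - (-5)·(-4)) = 7·(-5) - 0·(-20) + 2·(-20) = -75.
So p(s) = det(sI - A) = s^3 - 3s^2 - 25s + 75.
Rational-root test: any integer root divides 75. Testing small divisors, s = 3 works: p(3) = 27 + (-27) + (-75) + 75 = 0, so (s - 3) is a factor.
Dividing, p(s) = (s - 3)(s^2 - 25).
Factor s^2 - 25: two numbers with sum 0 and product -25 are 5 and -5, so s^2 - 25 = (s - 5)(s + 5).
Hence p(s) = (s - 5) (s - 3) (s + 5), with roots -5, 3, 5.
At least one eigenvalue has non-negative real part, so the system is not asymptotically stable.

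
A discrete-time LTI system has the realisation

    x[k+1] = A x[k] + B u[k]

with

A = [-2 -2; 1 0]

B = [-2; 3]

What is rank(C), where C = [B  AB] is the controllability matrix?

2

AB = [[-2], [-2]]
Controllability matrix C = [B  AB] = [[-2, -2], [3, -2]]
det(C) = (-2)·(-2) - (-2)·3 = 4 - (-6) = 10 ≠ 0, so rank(C) = 2.
rank(C) = 2 = n, so the pair (A, B) is completely controllable.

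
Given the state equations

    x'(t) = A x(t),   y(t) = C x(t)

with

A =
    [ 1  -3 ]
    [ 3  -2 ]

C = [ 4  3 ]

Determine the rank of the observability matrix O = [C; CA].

CA = [[13, -18]]
Observability matrix O = [C; CA] = [[4, 3], [13, -18]]
det(O) = 4·(-18) - 3·13 = -72 - 39 = -111 ≠ 0, so rank(O) = 2.
rank(O) = 2 = n, so the pair (A, C) is completely observable.

2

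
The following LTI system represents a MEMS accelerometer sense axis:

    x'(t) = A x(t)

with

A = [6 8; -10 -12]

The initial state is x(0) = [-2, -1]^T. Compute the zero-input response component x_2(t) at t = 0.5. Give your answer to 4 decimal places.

det(sI - A) = s^2 - (tr A)s + det A, with tr A = 6 + (-12) = -6 and det A = 6·(-12) - 8·(-10) = -72 - (-80) = 8.
So p(s) = det(sI - A) = s^2 + 6s + 8.
Factor s^2 + 6s + 8: two numbers with sum -6 and product 8 are -2 and -4, so s^2 + 6s + 8 = (s + 2)(s + 4).
Hence p(s) = (s + 2) (s + 4), with roots -4, -2.
The eigenvalues -4, -2 are distinct and real, so A is diagonalisable and x(t) = e^{At} x(0) = V diag(e^{λ_i t}) V^{-1} x(0), where the columns of V are the eigenvectors.
λ = -4: A - (-4)I = [[10, 8], [-10, -8]]. Row 1 gives 10·v1 + 8·v2 = 0, so take v_1 = [-4, 5]^T.
λ = -2: A - (-2)I = [[8, 8], [-10, -10]]. Row 1 gives 8·v1 + 8·v2 = 0, so take v_2 = [1, -1]^T.
V = [v_1 v_2] = [[-4, 1], [5, -1]] has det V = -1, so V^{-1} = adj(V)/det V = [[1, 1], [5, 4]].
Modal coordinates z(0) = V^{-1} x(0): 1·(-2) + 1·(-1) = -3; 5·(-2) + 4·(-1) = -14; so z(0) = [-3, -14]^T.
x_2(t) = Σ_i (v_i)_2 · z_i(0) · e^{λ_i t} (row 2 of V times the modal terms).
x_2(0.5) = 5·(-3)·e^{-4·0.5} + (-1)·(-14)·e^{-2·0.5} = (-15)·0.135335 + 14·0.367879 = 3.1203.

3.1203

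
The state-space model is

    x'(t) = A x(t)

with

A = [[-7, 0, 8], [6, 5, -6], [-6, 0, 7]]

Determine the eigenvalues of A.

det(sI - A) = s^3 - (tr A)s^2 + (M11 + M22 + M33)s - det A, where Mii is the 2×2 principal minor of A obtained by deleting row i and column i.
tr A = (-7) + 5 + 7 = 5; M11 = 5·7 - (-6)·0 = 35 - 0 = 35; M22 = (-7)·7 - 8·(-6) = -49 - (-48) = -1; M33 = (-7)·5 - 0·6 = -35 - 0 = -35; sum of minors = -1.
det A = (-7)·(5·7 - (-6)·0) - 0·(6·7 - (-6)·(-6)) + 8·(6·0 - 5·(-6)) = (-7)·35 - 0·6 + 8·30 = -5.
So p(s) = det(sI - A) = s^3 - 5s^2 - s + 5.
Rational-root test: any integer root divides 5. Testing small divisors, s = -1 works: p(-1) = -1 + (-5) + 1 + 5 = 0, so (s + 1) is a factor.
Dividing, p(s) = (s + 1)(s^2 - 6s + 5).
Factor s^2 - 6s + 5: two numbers with sum 6 and product 5 are 5 and 1, so s^2 - 6s + 5 = (s - 5)(s - 1).
Hence p(s) = (s - 5) (s - 1) (s + 1), with roots -1, 1, 5.
At least one eigenvalue has non-negative real part, so the system is not asymptotically stable.

-1, 1, 5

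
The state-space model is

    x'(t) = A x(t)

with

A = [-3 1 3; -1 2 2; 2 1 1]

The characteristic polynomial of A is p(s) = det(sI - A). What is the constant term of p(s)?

Expand det(sI - A) for the 3×3 matrix.
p(s) = s^3 - 14s + 10.
(Check: constant term = det(-A) = (-1)^3 det A = 10; coefficient of s^2 = -tr A = 0.)
The constant term is 10.

10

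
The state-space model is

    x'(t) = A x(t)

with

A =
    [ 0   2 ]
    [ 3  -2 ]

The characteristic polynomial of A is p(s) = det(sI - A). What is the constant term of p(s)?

For a 2×2 matrix, det(sI - A) = s^2 - (tr A)s + det A.
tr A = -2, det A = -6.
So p(s) = s^2 + 2s - 6.
The constant term is -6.

-6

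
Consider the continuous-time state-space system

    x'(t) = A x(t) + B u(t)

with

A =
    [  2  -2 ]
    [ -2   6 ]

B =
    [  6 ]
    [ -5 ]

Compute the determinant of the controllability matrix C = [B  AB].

AB = [[22], [-42]]
Controllability matrix C = [B  AB] = [[6, 22], [-5, -42]]
det(C) = 6·(-42) - 22·(-5) = -252 - (-110) = -142
Since det(C) ≠ 0, rank(C) = 2 and the system is completely controllable.

-142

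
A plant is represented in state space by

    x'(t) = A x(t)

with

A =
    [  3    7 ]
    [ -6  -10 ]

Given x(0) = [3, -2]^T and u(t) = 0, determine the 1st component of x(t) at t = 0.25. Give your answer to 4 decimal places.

1.8350

det(sI - A) = s^2 - (tr A)s + det A, with tr A = 3 + (-10) = -7 and det A = 3·(-10) - 7·(-6) = -30 - (-42) = 12.
So p(s) = det(sI - A) = s^2 + 7s + 12.
Factor s^2 + 7s + 12: two numbers with sum -7 and product 12 are -3 and -4, so s^2 + 7s + 12 = (s + 3)(s + 4).
Hence p(s) = (s + 3) (s + 4), with roots -4, -3.
The eigenvalues -4, -3 are distinct and real, so A is diagonalisable and x(t) = e^{At} x(0) = V diag(e^{λ_i t}) V^{-1} x(0), where the columns of V are the eigenvectors.
λ = -4: A - (-4)I = [[7, 7], [-6, -6]]. Row 1 gives 7·v1 + 7·v2 = 0, so take v_1 = [-1, 1]^T.
λ = -3: A - (-3)I = [[6, 7], [-6, -7]]. Row 1 gives 6·v1 + 7·v2 = 0, so take v_2 = [7, -6]^T.
V = [v_1 v_2] = [[-1, 7], [1, -6]] has det V = -1, so V^{-1} = adj(V)/det V = [[6, 7], [1, 1]].
Modal coordinates z(0) = V^{-1} x(0): 6·3 + 7·(-2) = 4; 1·3 + 1·(-2) = 1; so z(0) = [4, 1]^T.
x_1(t) = Σ_i (v_i)_1 · z_i(0) · e^{λ_i t} (row 1 of V times the modal terms).
x_1(0.25) = (-1)·4·e^{-4·0.25} + 7·1·e^{-3·0.25} = (-4)·0.36787944 + 7·0.47236655 = 1.8350.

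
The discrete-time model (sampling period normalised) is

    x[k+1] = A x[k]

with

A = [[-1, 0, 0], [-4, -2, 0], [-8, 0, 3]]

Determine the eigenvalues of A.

-2, -1, 3

det(zI - A) = z^3 - (tr A)z^2 + (M11 + M22 + M33)z - det A, where Mii is the 2×2 principal minor of A obtained by deleting row i and column i.
tr A = (-1) + (-2) + 3 = 0; M11 = (-2)·3 - 0·0 = -6 - 0 = -6; M22 = (-1)·3 - 0·(-8) = -3 - 0 = -3; M33 = (-1)·(-2) - 0·(-4) = 2 - 0 = 2; sum of minors = -7.
det A = (-1)·((-2)·3 - 0·0) - 0·((-4)·3 - 0·(-8)) + 0·((-4)·0 - (-2)·(-8)) = (-1)·(-6) - 0·(-12) + 0·(-16) = 6.
So p(z) = det(zI - A) = z^3 - 7z - 6.
Rational-root test: any integer root divides -6. Testing small divisors, z = -1 works: p(-1) = -1 + 0 + 7 + (-6) = 0, so (z + 1) is a factor.
Dividing, p(z) = (z + 1)(z^2 - z - 6).
Factor z^2 - z - 6: two numbers with sum 1 and product -6 are 3 and -2, so z^2 - z - 6 = (z - 3)(z + 2).
Hence p(z) = (z - 3) (z + 1) (z + 2), with roots -2, -1, 3.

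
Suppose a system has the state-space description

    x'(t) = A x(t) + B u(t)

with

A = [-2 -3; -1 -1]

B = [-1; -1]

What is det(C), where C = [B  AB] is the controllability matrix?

3

AB = [[5], [2]]
Controllability matrix C = [B  AB] = [[-1, 5], [-1, 2]]
det(C) = (-1)·2 - 5·(-1) = -2 - (-5) = 3
Since det(C) ≠ 0, rank(C) = 2 and the system is completely controllable.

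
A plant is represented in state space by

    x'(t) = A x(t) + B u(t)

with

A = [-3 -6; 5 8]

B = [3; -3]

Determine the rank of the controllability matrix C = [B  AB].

AB = [[9], [-9]]
Controllability matrix C = [B  AB] = [[3, 9], [-3, -9]]
Every column of C is a scalar multiple of column 1 = [3, -3] (multipliers 1, 3), so the columns span a one-dimensional space.
C ≠ 0, hence rank(C) = 1.
rank(C) = 1 < n = 2, so the pair (A, B) is not completely controllable.

1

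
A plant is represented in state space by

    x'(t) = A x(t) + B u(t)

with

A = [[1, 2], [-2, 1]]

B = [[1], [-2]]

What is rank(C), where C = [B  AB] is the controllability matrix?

2

AB = [[-3], [-4]]
Controllability matrix C = [B  AB] = [[1, -3], [-2, -4]]
det(C) = 1·(-4) - (-3)·(-2) = -4 - 6 = -10 ≠ 0, so rank(C) = 2.
rank(C) = 2 = n, so the pair (A, B) is completely controllable.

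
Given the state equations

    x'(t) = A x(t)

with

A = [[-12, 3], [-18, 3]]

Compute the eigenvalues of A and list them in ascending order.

-6, -3

det(sI - A) = s^2 - (tr A)s + det A, with tr A = (-12) + 3 = -9 and det A = (-12)·3 - 3·(-18) = -36 - (-54) = 18.
So p(s) = det(sI - A) = s^2 + 9s + 18.
Factor s^2 + 9s + 18: two numbers with sum -9 and product 18 are -3 and -6, so s^2 + 9s + 18 = (s + 3)(s + 6).
Hence p(s) = (s + 3) (s + 6), with roots -6, -3.
All eigenvalues have negative real part, so the system is asymptotically stable.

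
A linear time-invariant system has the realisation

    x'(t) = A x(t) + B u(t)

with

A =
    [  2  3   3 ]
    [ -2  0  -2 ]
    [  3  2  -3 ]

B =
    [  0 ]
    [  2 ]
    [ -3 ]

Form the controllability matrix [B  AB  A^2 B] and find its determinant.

AB = [[-3], [6], [13]]
A^2B = [[51], [-20], [-36]]
Controllability matrix C = [B  AB  A^2B] = [[0, -3, 51], [2, 6, -20], [-3, 13, -36]]
Expanding along the first row, det(C) = 0·(6·(-36) - (-20)·13) - (-3)·(2·(-36) - (-20)·(-3)) + 51·(2·13 - 6·(-3)) = 0·44 - (-3)·(-132) + 51·44 = 1848
Since det(C) ≠ 0, rank(C) = 3 and the system is completely controllable.

1848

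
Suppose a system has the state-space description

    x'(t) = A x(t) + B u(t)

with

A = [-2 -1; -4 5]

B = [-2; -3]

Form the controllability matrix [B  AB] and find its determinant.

AB = [[7], [-7]]
Controllability matrix C = [B  AB] = [[-2, 7], [-3, -7]]
det(C) = (-2)·(-7) - 7·(-3) = 14 - (-21) = 35
Since det(C) ≠ 0, rank(C) = 2 and the system is completely controllable.

35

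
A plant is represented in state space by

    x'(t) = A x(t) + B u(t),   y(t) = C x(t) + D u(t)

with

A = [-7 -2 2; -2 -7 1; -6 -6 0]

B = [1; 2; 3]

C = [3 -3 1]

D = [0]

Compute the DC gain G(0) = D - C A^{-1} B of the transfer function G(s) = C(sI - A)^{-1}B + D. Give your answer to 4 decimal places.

0.2000

G(0) = C(-A)^{-1}B + D = -C A^{-1} B + D.
det A = -90, so A^{-1} = (1/-90)·adj(A) = [[-1/15, 2/15, -2/15], [1/15, -2/15, -1/30], [1/3, 1/3, -1/2]]
A^{-1} B = [-1/5, -3/10, -1/2]^T
C A^{-1} B = -1/5
G(0) = D - C A^{-1} B = 0 - (-1/5) = 1/5 ≈ 0.2000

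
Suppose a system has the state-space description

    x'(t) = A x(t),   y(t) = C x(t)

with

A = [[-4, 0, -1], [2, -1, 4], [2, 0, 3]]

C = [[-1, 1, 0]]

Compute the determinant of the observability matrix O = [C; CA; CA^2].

CA = [[6, -1, 5]]
CA^2 = [[-16, 1, 5]]
Observability matrix O = [C; CA; CA^2] = [[-1, 1, 0], [6, -1, 5], [-16, 1, 5]]
Expanding along the first row, det(O) = (-1)·((-1)·5 - 5·1) - 1·(6·5 - 5·(-16)) + 0·(6·1 - (-1)·(-16)) = (-1)·(-10) - 1·110 + 0·(-10) = -100
Since det(O) ≠ 0, rank(O) = 3 and the system is completely observable.

-100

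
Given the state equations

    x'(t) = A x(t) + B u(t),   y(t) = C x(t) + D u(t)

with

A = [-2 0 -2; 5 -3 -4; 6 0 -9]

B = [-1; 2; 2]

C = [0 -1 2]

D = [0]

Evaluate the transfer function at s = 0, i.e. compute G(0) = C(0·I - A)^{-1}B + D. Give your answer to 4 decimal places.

-0.1667

G(0) = C(-A)^{-1}B + D = -C A^{-1} B + D.
det A = -90, so A^{-1} = (1/-90)·adj(A) = [[-3/10, 0, 1/15], [-7/30, -1/3, 1/5], [-1/5, 0, -1/15]]
A^{-1} B = [13/30, -1/30, 1/15]^T
C A^{-1} B = 1/6
G(0) = D - C A^{-1} B = 0 - (1/6) = -1/6 ≈ -0.1667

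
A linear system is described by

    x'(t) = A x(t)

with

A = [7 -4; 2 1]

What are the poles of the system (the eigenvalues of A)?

3, 5

det(sI - A) = s^2 - (tr A)s + det A, with tr A = 7 + 1 = 8 and det A = 7·1 - (-4)·2 = 7 - (-8) = 15.
So p(s) = det(sI - A) = s^2 - 8s + 15.
Factor s^2 - 8s + 15: two numbers with sum 8 and product 15 are 5 and 3, so s^2 - 8s + 15 = (s - 5)(s - 3).
Hence p(s) = (s - 5) (s - 3), with roots 3, 5.
At least one eigenvalue has non-negative real part, so the system is not asymptotically stable.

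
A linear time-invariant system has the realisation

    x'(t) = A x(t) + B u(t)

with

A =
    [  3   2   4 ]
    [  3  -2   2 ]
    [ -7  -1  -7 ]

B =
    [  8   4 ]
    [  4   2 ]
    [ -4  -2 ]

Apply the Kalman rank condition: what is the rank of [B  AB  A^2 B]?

2

AB = [[16, 8], [8, 4], [-32, -16]]
A^2B = [[-64, -32], [-32, -16], [104, 52]]
Controllability matrix C = [B  AB  A^2B] = [[8, 4, 16, 8, -64, -32], [4, 2, 8, 4, -32, -16], [-4, -2, -32, -16, 104, 52]]
The rows r1, r2, r3 of C are linearly dependent: -r1 + 2·r2 = 0 (check each entry), so rank(C) ≤ 2.
The 2×2 minor from rows 1, 3, columns 1, 3 is 8·(-32) - 16·(-4) = -256 - (-64) = -192 ≠ 0, so rank(C) = 2.
rank(C) = 2 < n = 3, so the pair (A, B) is not completely controllable.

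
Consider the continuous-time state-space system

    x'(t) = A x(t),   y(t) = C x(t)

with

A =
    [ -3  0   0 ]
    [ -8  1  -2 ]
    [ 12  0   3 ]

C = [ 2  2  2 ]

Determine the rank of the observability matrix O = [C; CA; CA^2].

CA = [[2, 2, 2]]
CA^2 = [[2, 2, 2]]
Observability matrix O = [C; CA; CA^2] = [[2, 2, 2], [2, 2, 2], [2, 2, 2]]
Every row of O is a scalar multiple of row 1 = [2, 2, 2] (multipliers 1, 1, 1), so the rows span a one-dimensional space.
O ≠ 0, hence rank(O) = 1.
rank(O) = 1 < n = 3, so the pair (A, C) is not completely observable.

1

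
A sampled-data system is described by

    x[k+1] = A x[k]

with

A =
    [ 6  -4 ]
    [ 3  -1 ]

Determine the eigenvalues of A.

det(zI - A) = z^2 - (tr A)z + det A, with tr A = 6 + (-1) = 5 and det A = 6·(-1) - (-4)·3 = -6 - (-12) = 6.
So p(z) = det(zI - A) = z^2 - 5z + 6.
Factor z^2 - 5z + 6: two numbers with sum 5 and product 6 are 3 and 2, so z^2 - 5z + 6 = (z - 3)(z - 2).
Hence p(z) = (z - 3) (z - 2), with roots 2, 3.

2, 3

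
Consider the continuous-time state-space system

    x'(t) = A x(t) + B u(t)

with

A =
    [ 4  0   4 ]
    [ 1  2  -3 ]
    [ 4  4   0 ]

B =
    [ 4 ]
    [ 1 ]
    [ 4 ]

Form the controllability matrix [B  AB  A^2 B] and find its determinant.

AB = [[32], [-6], [20]]
A^2B = [[208], [-40], [104]]
Controllability matrix C = [B  AB  A^2B] = [[4, 32, 208], [1, -6, -40], [4, 20, 104]]
Expanding along the first row, det(C) = 4·((-6)·104 - (-40)·20) - 32·(1·104 - (-40)·4) + 208·(1·20 - (-6)·4) = 4·176 - 32·264 + 208·44 = 1408
Since det(C) ≠ 0, rank(C) = 3 and the system is completely controllable.

1408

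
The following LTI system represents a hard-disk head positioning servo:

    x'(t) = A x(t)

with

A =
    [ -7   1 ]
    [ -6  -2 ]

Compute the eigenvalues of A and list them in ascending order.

-5, -4

det(sI - A) = s^2 - (tr A)s + det A, with tr A = (-7) + (-2) = -9 and det A = (-7)·(-2) - 1·(-6) = 14 - (-6) = 20.
So p(s) = det(sI - A) = s^2 + 9s + 20.
Factor s^2 + 9s + 20: two numbers with sum -9 and product 20 are -4 and -5, so s^2 + 9s + 20 = (s + 4)(s + 5).
Hence p(s) = (s + 4) (s + 5), with roots -5, -4.
All eigenvalues have negative real part, so the system is asymptotically stable.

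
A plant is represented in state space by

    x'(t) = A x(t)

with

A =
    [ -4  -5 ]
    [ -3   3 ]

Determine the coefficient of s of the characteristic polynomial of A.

1

For a 2×2 matrix, det(sI - A) = s^2 - (tr A)s + det A.
tr A = -1, det A = -27.
So p(s) = s^2 + s - 27.
The coefficient of s is 1.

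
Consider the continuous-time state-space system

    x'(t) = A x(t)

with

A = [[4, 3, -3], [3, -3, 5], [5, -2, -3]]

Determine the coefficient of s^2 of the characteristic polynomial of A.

Expand det(sI - A) for the 3×3 matrix.
p(s) = s^3 + 2s^2 + s - 151.
(Check: constant term = det(-A) = (-1)^3 det A = -151; coefficient of s^2 = -tr A = 2.)
The coefficient of s^2 is 2.

2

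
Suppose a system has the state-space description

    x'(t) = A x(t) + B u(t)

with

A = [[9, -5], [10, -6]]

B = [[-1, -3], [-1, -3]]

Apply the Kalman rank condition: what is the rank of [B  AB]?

1

AB = [[-4, -12], [-4, -12]]
Controllability matrix C = [B  AB] = [[-1, -3, -4, -12], [-1, -3, -4, -12]]
Every column of C is a scalar multiple of column 1 = [-1, -1] (multipliers 1, 3, 4, 12), so the columns span a one-dimensional space.
C ≠ 0, hence rank(C) = 1.
rank(C) = 1 < n = 2, so the pair (A, B) is not completely controllable.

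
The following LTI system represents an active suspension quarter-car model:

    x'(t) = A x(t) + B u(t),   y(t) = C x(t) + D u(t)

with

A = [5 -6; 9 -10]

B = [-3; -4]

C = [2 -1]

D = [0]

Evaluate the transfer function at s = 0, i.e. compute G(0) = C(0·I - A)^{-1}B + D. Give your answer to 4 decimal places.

-1.2500

G(0) = C(-A)^{-1}B + D = -C A^{-1} B + D.
det A = 4, so A^{-1} = (1/4)·adj(A) = [[-5/2, 3/2], [-9/4, 5/4]]
A^{-1} B = [3/2, 7/4]^T
C A^{-1} B = 5/4
G(0) = D - C A^{-1} B = 0 - (5/4) = -5/4 ≈ -1.2500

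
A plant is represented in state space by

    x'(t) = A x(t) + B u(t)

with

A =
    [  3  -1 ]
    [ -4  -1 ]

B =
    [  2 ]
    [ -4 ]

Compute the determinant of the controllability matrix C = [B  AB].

AB = [[10], [-4]]
Controllability matrix C = [B  AB] = [[2, 10], [-4, -4]]
det(C) = 2·(-4) - 10·(-4) = -8 - (-40) = 32
Since det(C) ≠ 0, rank(C) = 2 and the system is completely controllable.

32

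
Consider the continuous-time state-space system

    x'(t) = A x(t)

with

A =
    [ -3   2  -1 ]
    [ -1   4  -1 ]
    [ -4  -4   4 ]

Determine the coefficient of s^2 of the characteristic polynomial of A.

Expand det(sI - A) for the 3×3 matrix.
p(s) = s^3 - 5s^2 - 14s + 40.
(Check: constant term = det(-A) = (-1)^3 det A = 40; coefficient of s^2 = -tr A = -5.)
The coefficient of s^2 is -5.

-5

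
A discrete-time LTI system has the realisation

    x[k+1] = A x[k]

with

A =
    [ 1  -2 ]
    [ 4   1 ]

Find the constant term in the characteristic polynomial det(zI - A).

For a 2×2 matrix, det(zI - A) = z^2 - (tr A)z + det A.
tr A = 2, det A = 9.
So p(z) = z^2 - 2z + 9.
The constant term is 9.

9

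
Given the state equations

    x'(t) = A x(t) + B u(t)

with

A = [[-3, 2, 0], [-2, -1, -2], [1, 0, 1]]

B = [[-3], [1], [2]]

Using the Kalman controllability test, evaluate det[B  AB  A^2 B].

-446

AB = [[11], [1], [-1]]
A^2B = [[-31], [-21], [10]]
Controllability matrix C = [B  AB  A^2B] = [[-3, 11, -31], [1, 1, -21], [2, -1, 10]]
Expanding along the first row, det(C) = (-3)·(1·10 - (-21)·(-1)) - 11·(1·10 - (-21)·2) + (-31)·(1·(-1) - 1·2) = (-3)·(-11) - 11·52 + (-31)·(-3) = -446
Since det(C) ≠ 0, rank(C) = 3 and the system is completely controllable.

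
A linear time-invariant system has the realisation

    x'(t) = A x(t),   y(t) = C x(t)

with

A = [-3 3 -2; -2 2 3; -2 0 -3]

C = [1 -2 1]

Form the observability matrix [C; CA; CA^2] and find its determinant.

CA = [[-1, -1, -11]]
CA^2 = [[27, -5, 32]]
Observability matrix O = [C; CA; CA^2] = [[1, -2, 1], [-1, -1, -11], [27, -5, 32]]
Expanding along the first row, det(O) = 1·((-1)·32 - (-11)·(-5)) - (-2)·((-1)·32 - (-11)·27) + 1·((-1)·(-5) - (-1)·27) = 1·(-87) - (-2)·265 + 1·32 = 475
Since det(O) ≠ 0, rank(O) = 3 and the system is completely observable.

475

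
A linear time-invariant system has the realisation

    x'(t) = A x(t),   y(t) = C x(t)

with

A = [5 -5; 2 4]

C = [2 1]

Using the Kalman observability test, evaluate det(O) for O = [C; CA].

-24

CA = [[12, -6]]
Observability matrix O = [C; CA] = [[2, 1], [12, -6]]
det(O) = 2·(-6) - 1·12 = -12 - 12 = -24
Since det(O) ≠ 0, rank(O) = 2 and the system is completely observable.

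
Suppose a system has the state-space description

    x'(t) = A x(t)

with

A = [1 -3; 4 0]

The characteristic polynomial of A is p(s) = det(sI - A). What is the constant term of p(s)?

For a 2×2 matrix, det(sI - A) = s^2 - (tr A)s + det A.
tr A = 1, det A = 12.
So p(s) = s^2 - s + 12.
The constant term is 12.

12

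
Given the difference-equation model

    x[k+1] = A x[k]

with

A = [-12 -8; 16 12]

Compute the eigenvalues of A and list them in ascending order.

det(zI - A) = z^2 - (tr A)z + det A, with tr A = (-12) + 12 = 0 and det A = (-12)·12 - (-8)·16 = -144 - (-128) = -16.
So p(z) = det(zI - A) = z^2 - 16.
Factor z^2 - 16: two numbers with sum 0 and product -16 are 4 and -4, so z^2 - 16 = (z - 4)(z + 4).
Hence p(z) = (z - 4) (z + 4), with roots -4, 4.

-4, 4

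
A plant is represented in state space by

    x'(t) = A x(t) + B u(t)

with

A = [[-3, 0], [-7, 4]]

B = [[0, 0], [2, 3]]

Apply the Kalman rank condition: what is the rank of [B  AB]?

AB = [[0, 0], [8, 12]]
Controllability matrix C = [B  AB] = [[0, 0, 0, 0], [2, 3, 8, 12]]
Every column of C is a scalar multiple of column 1 = [0, 2] (multipliers 1, 3/2, 4, 6), so the columns span a one-dimensional space.
C ≠ 0, hence rank(C) = 1.
rank(C) = 1 < n = 2, so the pair (A, B) is not completely controllable.

1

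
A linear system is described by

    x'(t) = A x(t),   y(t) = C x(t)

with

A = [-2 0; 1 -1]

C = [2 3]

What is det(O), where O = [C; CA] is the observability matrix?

CA = [[-1, -3]]
Observability matrix O = [C; CA] = [[2, 3], [-1, -3]]
det(O) = 2·(-3) - 3·(-1) = -6 - (-3) = -3
Since det(O) ≠ 0, rank(O) = 2 and the system is completely observable.

-3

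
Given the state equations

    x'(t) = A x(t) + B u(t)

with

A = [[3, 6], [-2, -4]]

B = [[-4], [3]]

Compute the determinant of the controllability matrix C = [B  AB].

-2

AB = [[6], [-4]]
Controllability matrix C = [B  AB] = [[-4, 6], [3, -4]]
det(C) = (-4)·(-4) - 6·3 = 16 - 18 = -2
Since det(C) ≠ 0, rank(C) = 2 and the system is completely controllable.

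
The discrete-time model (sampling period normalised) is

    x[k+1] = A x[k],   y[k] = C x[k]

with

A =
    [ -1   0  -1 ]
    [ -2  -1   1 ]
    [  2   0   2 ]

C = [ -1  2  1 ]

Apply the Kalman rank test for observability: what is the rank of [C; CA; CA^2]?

CA = [[-1, -2, 5]]
CA^2 = [[15, 2, 9]]
Observability matrix O = [C; CA; CA^2] = [[-1, 2, 1], [-1, -2, 5], [15, 2, 9]]
det(O) = (-1)·((-2)·9 - 5·2) - 2·((-1)·9 - 5·15) + 1·((-1)·2 - (-2)·15) = (-1)·(-28) - 2·(-84) + 1·28 = 224 ≠ 0, so rank(O) = 3.
rank(O) = 3 = n, so the pair (A, C) is completely observable.

3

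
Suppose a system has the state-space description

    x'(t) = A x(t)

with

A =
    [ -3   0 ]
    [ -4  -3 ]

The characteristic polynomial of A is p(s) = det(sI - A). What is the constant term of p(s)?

9

For a 2×2 matrix, det(sI - A) = s^2 - (tr A)s + det A.
tr A = -6, det A = 9.
So p(s) = s^2 + 6s + 9.
The constant term is 9.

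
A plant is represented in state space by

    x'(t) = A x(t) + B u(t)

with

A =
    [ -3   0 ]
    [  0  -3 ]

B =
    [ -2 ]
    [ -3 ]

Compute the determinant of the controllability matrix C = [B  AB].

0

AB = [[6], [9]]
Controllability matrix C = [B  AB] = [[-2, 6], [-3, 9]]
det(C) = (-2)·9 - 6·(-3) = -18 - (-18) = 0
Since det(C) = 0, rank(C) < 2 and the system is not completely controllable.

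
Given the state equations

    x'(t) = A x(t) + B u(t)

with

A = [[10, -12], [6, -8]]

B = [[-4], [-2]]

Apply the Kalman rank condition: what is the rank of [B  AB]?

AB = [[-16], [-8]]
Controllability matrix C = [B  AB] = [[-4, -16], [-2, -8]]
Every column of C is a scalar multiple of column 1 = [-4, -2] (multipliers 1, 4), so the columns span a one-dimensional space.
C ≠ 0, hence rank(C) = 1.
rank(C) = 1 < n = 2, so the pair (A, B) is not completely controllable.

1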